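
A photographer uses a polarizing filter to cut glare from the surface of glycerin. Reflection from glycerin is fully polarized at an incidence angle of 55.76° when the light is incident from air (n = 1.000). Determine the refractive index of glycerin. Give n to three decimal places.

n ≈ 1.469

Full polarization of the reflected beam means tan θ_B = n₂/n₁, where n₁ is the incident medium (air).
n₂ = n₁ tan θ_B = 1.000 × tan 55.76° = 1.469.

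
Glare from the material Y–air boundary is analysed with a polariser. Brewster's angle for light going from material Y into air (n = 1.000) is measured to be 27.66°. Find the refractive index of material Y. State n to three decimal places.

n ≈ 1.908

Brewster's law: tan θ_B = n₂/n₁ (light incident in material Y, refracted into air).
n₁ = n₂ / tan θ_B = 1.000 / tan 27.66° = 1.908.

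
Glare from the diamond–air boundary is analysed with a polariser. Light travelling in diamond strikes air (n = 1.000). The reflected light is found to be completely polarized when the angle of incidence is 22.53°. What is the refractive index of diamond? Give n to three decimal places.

n ≈ 2.411

At the Brewster angle, tan θ_B = n₂/n₁ with n₁ on the incident side (diamond) and n₂ on the transmitted side (air).
n₁ = n₂ / tan θ_B = 1.000 / tan 22.53° = 2.411.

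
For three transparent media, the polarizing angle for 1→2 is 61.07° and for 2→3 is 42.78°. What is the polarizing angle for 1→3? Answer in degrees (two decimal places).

θ_B ≈ 59.15°

n₂/n₁ = tan 61.07° = 1.8093 and n₃/n₂ = tan 42.78° = 0.9254.
So n₃/n₁ = (n₂/n₁)(n₃/n₂) = 1.8093 × 0.9254 = 1.6742.
θ_B(1→3) = arctan(1.6742) = 59.15°.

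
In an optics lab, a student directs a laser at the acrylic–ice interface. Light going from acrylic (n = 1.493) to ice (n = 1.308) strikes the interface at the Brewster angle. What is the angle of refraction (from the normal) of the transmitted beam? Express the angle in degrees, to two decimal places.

θ_t ≈ 48.78°

First find Brewster's angle: tan θ_B = 1.308/1.493 = 0.8761, giving θ_B = 41.22°.
The refracted ray is perpendicular to the reflected ray, so θ_t = 90° − θ_B = 48.78°.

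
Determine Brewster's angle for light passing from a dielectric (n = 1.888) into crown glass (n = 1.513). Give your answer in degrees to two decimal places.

Brewster's condition: tan θ_B = n₂/n₁ = 1.513/1.888 = 0.8014.
So θ_B = arctan 0.8014 = 38.71°.

θ_B ≈ 38.71°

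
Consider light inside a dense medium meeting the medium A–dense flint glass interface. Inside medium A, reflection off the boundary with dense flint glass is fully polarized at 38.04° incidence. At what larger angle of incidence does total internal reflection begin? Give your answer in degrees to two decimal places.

tan θ_B = n₂/n₁ = tan 38.04° = 0.7824.
Total internal reflection: sin θ_c = n₂/n₁ = 0.7824.
θ_c = arcsin(0.7824) = 51.48°.

θ_c ≈ 51.48°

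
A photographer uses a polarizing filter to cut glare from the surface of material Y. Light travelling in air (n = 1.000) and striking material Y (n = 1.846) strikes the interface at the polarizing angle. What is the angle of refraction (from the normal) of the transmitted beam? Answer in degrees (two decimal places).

θ_B = arctan(n₂/n₁) = arctan(1.846/1.000) = 61.56°.
Since θ_B + θ_t = 90° at Brewster incidence, θ_t = 90° − 61.56° = 28.44°.

θ_t ≈ 28.44°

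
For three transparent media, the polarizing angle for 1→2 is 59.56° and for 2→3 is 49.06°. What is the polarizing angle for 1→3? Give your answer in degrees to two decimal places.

θ_B ≈ 62.99°

n₂/n₁ = tan 59.56° = 1.7017 and n₃/n₂ = tan 49.06° = 1.1528.
Multiplying, n₃/n₁ = 1.7017 × 1.1528 = 1.9618, and θ_B(1→3) = arctan 1.9618 = 62.99°.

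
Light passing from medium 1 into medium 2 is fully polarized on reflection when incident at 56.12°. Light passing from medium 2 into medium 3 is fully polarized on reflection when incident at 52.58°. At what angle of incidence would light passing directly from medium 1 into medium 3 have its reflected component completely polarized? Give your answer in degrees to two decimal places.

Each Brewster angle gives a ratio: n₂/n₁ = tan 56.12° = 1.4893, n₃/n₂ = tan 52.58° = 1.3070.
n₃/n₁ = 1.9465. Then tan θ_B(1→3) = n₃/n₁, so θ_B(1→3) = arctan(1.9465) = 62.81°.

θ_B ≈ 62.81°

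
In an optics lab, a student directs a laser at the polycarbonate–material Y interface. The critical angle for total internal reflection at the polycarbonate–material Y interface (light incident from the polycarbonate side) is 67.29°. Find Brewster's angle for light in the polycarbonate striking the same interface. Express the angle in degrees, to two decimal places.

sin θ_c = n₂/n₁, so n₂/n₁ = sin 67.29° = 0.9225.
Brewster: tan θ_B = n₂/n₁ = 0.9225.
θ_B = arctan(0.9225) = 42.69°.

θ_B ≈ 42.69°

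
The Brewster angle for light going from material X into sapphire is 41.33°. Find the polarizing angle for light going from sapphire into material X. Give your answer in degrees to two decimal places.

Reversing the direction swaps n₁ and n₂, so tan θ_B' = 1/tan θ_B and θ_B' = 90° − θ_B.
Hence θ_B' = 90° − 41.33° = 48.67°.

θ_B' ≈ 48.67°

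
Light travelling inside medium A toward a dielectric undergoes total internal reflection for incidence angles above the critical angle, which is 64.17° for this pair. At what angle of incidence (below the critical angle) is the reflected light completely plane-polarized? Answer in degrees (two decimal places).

n₂/n₁ = sin θ_c = sin 64.17° = 0.9001.
tan θ_B equals the same ratio, so θ_B = arctan(0.9001) = 41.99°.

θ_B ≈ 41.99°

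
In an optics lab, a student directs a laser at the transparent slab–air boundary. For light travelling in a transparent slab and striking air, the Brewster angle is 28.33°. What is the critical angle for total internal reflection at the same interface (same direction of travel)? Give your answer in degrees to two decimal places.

θ_c ≈ 32.62°

tan θ_B = n₂/n₁ = tan 28.33° = 0.5391.
Total internal reflection: sin θ_c = n₂/n₁ = 0.5391.
θ_c = arcsin(0.5391) = 32.62°.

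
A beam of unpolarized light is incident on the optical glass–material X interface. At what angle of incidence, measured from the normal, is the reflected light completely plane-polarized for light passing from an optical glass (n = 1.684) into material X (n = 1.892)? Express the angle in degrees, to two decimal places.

The reflected p-component vanishes when tan θ_B = n₂/n₁.
Here n₂/n₁ = 1.892/1.684 = 1.1235, and Brewster's law gives tan θ_B = n₂/n₁.
So θ_B = arctan 1.1235 = 48.33°.

θ_B ≈ 48.33°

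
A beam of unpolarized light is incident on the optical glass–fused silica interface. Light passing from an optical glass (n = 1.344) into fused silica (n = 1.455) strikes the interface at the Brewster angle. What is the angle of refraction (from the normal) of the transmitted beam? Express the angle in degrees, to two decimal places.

θ_t ≈ 42.73°

θ_B = arctan(n₂/n₁) = arctan(1.455/1.344) = 47.27°.
Since θ_B + θ_t = 90° at Brewster incidence, θ_t = 90° − 47.27° = 42.73°.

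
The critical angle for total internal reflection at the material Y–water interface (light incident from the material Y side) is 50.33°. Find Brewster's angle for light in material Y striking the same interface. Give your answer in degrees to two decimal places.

n₂/n₁ = sin θ_c = sin 50.33° = 0.7697.
tan θ_B equals the same ratio, so θ_B = arctan(0.7697) = 37.59°.

θ_B ≈ 37.59°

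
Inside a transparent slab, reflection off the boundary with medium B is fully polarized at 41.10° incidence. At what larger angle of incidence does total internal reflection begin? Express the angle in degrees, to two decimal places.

θ_c ≈ 60.73°

tan θ_B = n₂/n₁ = tan 41.10° = 0.8724.
Total internal reflection: sin θ_c = n₂/n₁ = 0.8724.
θ_c = arcsin(0.8724) = 60.73°.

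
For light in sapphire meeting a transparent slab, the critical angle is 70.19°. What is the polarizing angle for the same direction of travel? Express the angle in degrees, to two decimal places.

θ_B ≈ 43.25°

sin θ_c = n₂/n₁, so n₂/n₁ = sin 70.19° = 0.9408.
Brewster: tan θ_B = n₂/n₁ = 0.9408.
θ_B = arctan(0.9408) = 43.25°.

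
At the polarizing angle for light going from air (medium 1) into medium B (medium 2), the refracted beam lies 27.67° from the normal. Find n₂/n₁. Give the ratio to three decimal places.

n₂/n₁ ≈ 1.907

θ_B + θ_t = 90°, so θ_B = 90° − 27.67° = 62.33°.
tan θ_B = n₂/n₁, so n₂/n₁ = tan 62.33° = 1.907.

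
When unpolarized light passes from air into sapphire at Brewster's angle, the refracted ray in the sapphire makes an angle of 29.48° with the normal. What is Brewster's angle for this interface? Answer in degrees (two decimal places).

θ_B ≈ 60.52°

Brewster's condition makes the reflected and refracted beams perpendicular: θ_B + θ_t = 90°.
So θ_B = 90° − θ_t = 90° − 29.48° = 60.52°.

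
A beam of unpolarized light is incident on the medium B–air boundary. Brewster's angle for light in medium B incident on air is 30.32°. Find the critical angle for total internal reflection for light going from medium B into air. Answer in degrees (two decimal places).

tan θ_B = n₂/n₁ = tan 30.32° = 0.5848.
Total internal reflection: sin θ_c = n₂/n₁ = 0.5848.
θ_c = arcsin(0.5848) = 35.79°.

θ_c ≈ 35.79°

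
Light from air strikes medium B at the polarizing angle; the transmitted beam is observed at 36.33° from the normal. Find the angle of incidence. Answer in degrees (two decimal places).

Brewster's condition makes the reflected and refracted beams perpendicular: θ_B + θ_t = 90°.
θ_B = 90° − 36.33° = 53.67°.

θ_B ≈ 53.67°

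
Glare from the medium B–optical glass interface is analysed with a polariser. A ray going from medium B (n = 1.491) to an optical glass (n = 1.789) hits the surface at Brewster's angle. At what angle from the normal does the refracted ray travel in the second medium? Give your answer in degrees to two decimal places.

θ_t ≈ 39.81°

θ_B = arctan(n₂/n₁) = arctan(1.789/1.491) = 50.19°.
At Brewster's angle the reflected and refracted rays are perpendicular, so θ_t = 90° − θ_B = 90° − 50.19° = 39.81°.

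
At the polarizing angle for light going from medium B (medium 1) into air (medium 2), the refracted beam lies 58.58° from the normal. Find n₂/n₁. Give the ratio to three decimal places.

n₂/n₁ ≈ 0.611

At Brewster incidence θ_B = 90° − θ_t = 90° − 58.58° = 31.42°.
tan θ_B = n₂/n₁, so n₂/n₁ = tan 31.42° = 0.611.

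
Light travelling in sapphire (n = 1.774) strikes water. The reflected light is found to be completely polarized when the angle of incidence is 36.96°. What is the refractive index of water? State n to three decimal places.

At Brewster's angle, tan θ_B = n₂/n₁ with n₁ on the incident side (sapphire) and n₂ on the transmitted side (water).
n₂ = n₁ tan θ_B = 1.774 × tan 36.96° = 1.335.

n ≈ 1.335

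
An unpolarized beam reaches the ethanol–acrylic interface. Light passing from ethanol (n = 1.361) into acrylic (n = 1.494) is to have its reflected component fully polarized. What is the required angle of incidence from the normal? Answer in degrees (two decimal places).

The reflected p-component vanishes when tan θ_B = n₂/n₁.
Here n₂/n₁ = 1.494/1.361 = 1.0977, and Brewster's law gives tan θ_B = n₂/n₁.
So θ_B = arctan 1.0977 = 47.67°.

θ_B ≈ 47.67°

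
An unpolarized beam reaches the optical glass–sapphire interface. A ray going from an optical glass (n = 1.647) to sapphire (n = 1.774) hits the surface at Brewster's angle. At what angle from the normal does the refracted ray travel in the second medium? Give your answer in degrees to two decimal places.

θ_B = arctan(n₂/n₁) = arctan(1.774/1.647) = 47.13°.
At Brewster's angle the reflected and refracted rays are perpendicular, so θ_t = 90° − θ_B = 90° − 47.13° = 42.87°.

θ_t ≈ 42.87°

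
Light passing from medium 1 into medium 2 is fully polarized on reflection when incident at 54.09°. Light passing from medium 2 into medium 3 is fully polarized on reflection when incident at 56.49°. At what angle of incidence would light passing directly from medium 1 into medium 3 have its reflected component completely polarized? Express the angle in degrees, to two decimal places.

θ_B ≈ 64.38°

n₂/n₁ = tan 54.09° = 1.3809 and n₃/n₂ = tan 56.49° = 1.5103.
Multiplying, n₃/n₁ = 1.3809 × 1.5103 = 2.0856, and θ_B(1→3) = arctan 2.0856 = 64.38°.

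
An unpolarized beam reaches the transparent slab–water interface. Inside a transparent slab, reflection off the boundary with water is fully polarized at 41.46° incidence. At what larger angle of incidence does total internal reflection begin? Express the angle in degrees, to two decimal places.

θ_c ≈ 62.07°

n₂/n₁ = tan 41.46° = 0.8835; the critical angle satisfies sin θ_c = n₂/n₁.
θ_c = arcsin(0.8835) = 62.07°.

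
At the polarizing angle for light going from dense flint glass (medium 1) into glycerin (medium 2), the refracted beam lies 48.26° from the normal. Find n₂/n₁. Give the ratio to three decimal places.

θ_B + θ_t = 90°, so θ_B = 90° − 48.26° = 41.74°.
Then n₂/n₁ = tan θ_B = tan 41.74° = 0.892.

n₂/n₁ ≈ 0.892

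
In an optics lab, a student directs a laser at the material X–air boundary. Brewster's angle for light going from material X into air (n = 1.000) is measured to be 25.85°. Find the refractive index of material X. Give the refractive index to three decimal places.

n ≈ 2.064

At Brewster's angle, tan θ_B = n₂/n₁ with n₁ on the incident side (material X) and n₂ on the transmitted side (air).
n₁ = n₂ / tan θ_B = 1.000 / tan 25.85° = 2.064.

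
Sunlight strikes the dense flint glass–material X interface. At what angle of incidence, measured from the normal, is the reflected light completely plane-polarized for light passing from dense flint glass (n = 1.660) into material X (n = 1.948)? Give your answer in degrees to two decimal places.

θ_B ≈ 49.56°

At Brewster's angle the reflected and refracted rays are perpendicular, which with Snell's law gives tan θ_B = n₂/n₁.
Brewster's condition: tan θ_B = n₂/n₁ = 1.948/1.660 = 1.1735.
θ_B = arctan(1.1735) = 49.56°.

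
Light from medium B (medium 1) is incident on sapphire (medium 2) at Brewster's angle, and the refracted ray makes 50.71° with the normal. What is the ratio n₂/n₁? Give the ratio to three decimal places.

At Brewster incidence θ_B = 90° − θ_t = 90° − 50.71° = 39.29°.
Then n₂/n₁ = tan θ_B = tan 39.29° = 0.818.

n₂/n₁ ≈ 0.818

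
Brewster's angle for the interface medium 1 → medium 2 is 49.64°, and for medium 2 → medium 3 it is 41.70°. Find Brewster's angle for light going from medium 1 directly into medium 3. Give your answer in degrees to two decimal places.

θ_B ≈ 46.35°

Each Brewster angle gives a ratio: n₂/n₁ = tan 49.64° = 1.1767, n₃/n₂ = tan 41.70° = 0.8910.
Multiplying, n₃/n₁ = 1.1767 × 0.8910 = 1.0484, and θ_B(1→3) = arctan 1.0484 = 46.35°.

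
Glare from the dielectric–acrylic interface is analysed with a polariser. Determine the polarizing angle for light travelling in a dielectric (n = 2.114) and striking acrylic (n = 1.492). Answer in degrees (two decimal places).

tan θ_B = n₂/n₁ = 1.492/2.114 = 0.7058. Taking the arctangent, θ_B = 35.21°.

θ_B ≈ 35.21°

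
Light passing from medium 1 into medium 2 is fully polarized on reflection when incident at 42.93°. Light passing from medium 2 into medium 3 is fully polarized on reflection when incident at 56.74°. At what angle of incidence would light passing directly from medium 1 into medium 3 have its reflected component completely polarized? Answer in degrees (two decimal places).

θ_B ≈ 54.81°

Each Brewster angle gives a ratio: n₂/n₁ = tan 42.93° = 0.9302, n₃/n₂ = tan 56.74° = 1.5247.
Multiplying, n₃/n₁ = 0.9302 × 1.5247 = 1.4183, and θ_B(1→3) = arctan 1.4183 = 54.81°.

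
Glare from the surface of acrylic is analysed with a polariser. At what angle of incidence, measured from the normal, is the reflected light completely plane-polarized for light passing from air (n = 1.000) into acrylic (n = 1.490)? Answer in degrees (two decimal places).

θ_B ≈ 56.13°

The reflected p-component vanishes when tan θ_B = n₂/n₁.
Brewster's condition: tan θ_B = n₂/n₁ = 1.490/1.000 = 1.4900.
θ_B = arctan(1.4900) = 56.13°.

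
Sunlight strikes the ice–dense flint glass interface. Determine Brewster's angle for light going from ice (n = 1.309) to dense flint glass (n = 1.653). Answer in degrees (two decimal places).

θ_B ≈ 51.62°

Brewster's condition: tan θ_B = n₂/n₁ = 1.653/1.309 = 1.2628. Taking the arctangent, θ_B = 51.62°.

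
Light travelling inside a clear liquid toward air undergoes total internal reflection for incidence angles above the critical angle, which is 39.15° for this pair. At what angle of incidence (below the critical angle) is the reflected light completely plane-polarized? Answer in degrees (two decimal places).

θ_B ≈ 32.27°

n₂/n₁ = sin θ_c = sin 39.15° = 0.6314.
tan θ_B equals the same ratio, so θ_B = arctan(0.6314) = 32.27°.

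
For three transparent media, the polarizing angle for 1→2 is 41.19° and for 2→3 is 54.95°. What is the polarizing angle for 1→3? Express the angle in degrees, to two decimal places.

θ_B ≈ 51.28°

tan θ_B(1→2) = n₂/n₁ = tan 41.19° = 0.8751.
tan θ_B(2→3) = n₃/n₂ = tan 54.95° = 1.4255.
So n₃/n₁ = (n₂/n₁)(n₃/n₂) = 0.8751 × 1.4255 = 1.2475.
θ_B(1→3) = arctan(1.2475) = 51.28°.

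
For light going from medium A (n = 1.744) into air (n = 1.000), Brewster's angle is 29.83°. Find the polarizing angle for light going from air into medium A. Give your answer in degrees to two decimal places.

Reversing the direction swaps n₁ and n₂, so tan θ_B' = 1/tan θ_B and θ_B' = 90° − θ_B.
Hence θ_B' = 90° − 29.83° = 60.17°.

θ_B' ≈ 60.17°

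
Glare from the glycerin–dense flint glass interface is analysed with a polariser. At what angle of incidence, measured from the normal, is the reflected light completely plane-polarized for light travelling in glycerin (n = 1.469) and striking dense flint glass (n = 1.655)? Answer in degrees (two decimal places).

θ_B ≈ 48.41°

At Brewster's angle the reflected and refracted rays are perpendicular, which with Snell's law gives tan θ_B = n₂/n₁.
Brewster's condition: tan θ_B = n₂/n₁ = 1.655/1.469 = 1.1266.
So θ_B = arctan 1.1266 = 48.41°.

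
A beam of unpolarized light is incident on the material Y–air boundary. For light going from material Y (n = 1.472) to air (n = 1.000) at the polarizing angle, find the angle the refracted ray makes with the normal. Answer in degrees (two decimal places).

θ_t ≈ 55.81°

First find Brewster's angle: tan θ_B = 1.000/1.472 = 0.6793, giving θ_B = 34.19°.
The refracted ray is perpendicular to the reflected ray, so θ_t = 90° − θ_B = 55.81°.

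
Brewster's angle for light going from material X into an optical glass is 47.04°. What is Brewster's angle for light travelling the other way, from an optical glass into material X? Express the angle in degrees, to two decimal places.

Reversing the direction swaps n₁ and n₂, so tan θ_B' = 1/tan θ_B and θ_B' = 90° − θ_B.
Hence θ_B' = 90° − 47.04° = 42.96°.

θ_B' ≈ 42.96°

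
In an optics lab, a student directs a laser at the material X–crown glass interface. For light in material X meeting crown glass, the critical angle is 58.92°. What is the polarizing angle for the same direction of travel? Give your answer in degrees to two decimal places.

θ_B ≈ 40.58°

n₂/n₁ = sin θ_c = sin 58.92° = 0.8564.
tan θ_B equals the same ratio, so θ_B = arctan(0.8564) = 40.58°.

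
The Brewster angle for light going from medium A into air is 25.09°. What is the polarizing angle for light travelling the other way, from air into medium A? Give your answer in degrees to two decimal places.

θ_B' ≈ 64.91°

The two Brewster angles are complementary: θ_B' = 90° − θ_B = 90° − 25.09° = 64.91°.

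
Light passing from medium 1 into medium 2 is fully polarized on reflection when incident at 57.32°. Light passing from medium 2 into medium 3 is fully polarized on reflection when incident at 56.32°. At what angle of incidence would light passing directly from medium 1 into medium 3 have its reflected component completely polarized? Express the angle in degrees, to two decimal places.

tan θ_B(1→2) = n₂/n₁ = tan 57.32° = 1.5589.
tan θ_B(2→3) = n₃/n₂ = tan 56.32° = 1.5006.
n₃/n₁ = 2.3392. Then tan θ_B(1→3) = n₃/n₁, so θ_B(1→3) = arctan(2.3392) = 66.85°.

θ_B ≈ 66.85°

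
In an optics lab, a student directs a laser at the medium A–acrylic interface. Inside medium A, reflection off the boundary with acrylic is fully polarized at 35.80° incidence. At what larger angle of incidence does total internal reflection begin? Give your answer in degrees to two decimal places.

θ_c ≈ 46.16°

n₂/n₁ = tan 35.80° = 0.7212; the critical angle satisfies sin θ_c = n₂/n₁.
θ_c = arcsin(0.7212) = 46.16°.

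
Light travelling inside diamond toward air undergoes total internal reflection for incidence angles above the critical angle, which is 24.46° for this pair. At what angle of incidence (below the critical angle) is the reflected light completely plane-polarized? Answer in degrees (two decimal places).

θ_B ≈ 22.49°

n₂/n₁ = sin θ_c = sin 24.46° = 0.4141.
tan θ_B equals the same ratio, so θ_B = arctan(0.4141) = 22.49°.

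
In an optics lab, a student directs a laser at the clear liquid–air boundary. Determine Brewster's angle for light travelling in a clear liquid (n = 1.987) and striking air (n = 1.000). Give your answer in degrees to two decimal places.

tan θ_B = n₂/n₁ = 1.000/1.987 = 0.5033.
So θ_B = arctan 0.5033 = 26.71°.

θ_B ≈ 26.71°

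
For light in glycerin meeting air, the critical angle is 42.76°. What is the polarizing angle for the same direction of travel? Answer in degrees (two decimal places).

n₂/n₁ = sin θ_c = sin 42.76° = 0.6789.
tan θ_B equals the same ratio, so θ_B = arctan(0.6789) = 34.17°.

θ_B ≈ 34.17°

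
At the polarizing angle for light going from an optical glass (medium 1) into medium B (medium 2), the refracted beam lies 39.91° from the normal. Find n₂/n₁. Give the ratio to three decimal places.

At Brewster incidence θ_B = 90° − θ_t = 90° − 39.91° = 50.09°.
Then n₂/n₁ = tan θ_B = tan 50.09° = 1.196.

n₂/n₁ ≈ 1.196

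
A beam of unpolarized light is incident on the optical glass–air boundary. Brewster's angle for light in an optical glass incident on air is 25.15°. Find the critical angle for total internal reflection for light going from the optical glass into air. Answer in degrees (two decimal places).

From Brewster, n₂/n₁ = tan θ_B = tan 25.15° = 0.4695.
Then sin θ_c = n₂/n₁ = 0.4695, so θ_c = arcsin 0.4695 = 28.00°.

θ_c ≈ 28.00°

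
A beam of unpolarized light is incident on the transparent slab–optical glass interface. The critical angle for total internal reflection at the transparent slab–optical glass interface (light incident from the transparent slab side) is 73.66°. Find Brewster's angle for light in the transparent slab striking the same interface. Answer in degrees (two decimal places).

θ_B ≈ 43.82°

At the critical angle sin θ_c = n₂/n₁, giving n₂/n₁ = sin 73.66° = 0.9596.
Then tan θ_B = n₂/n₁ = 0.9596, so θ_B = arctan 0.9596 = 43.82°.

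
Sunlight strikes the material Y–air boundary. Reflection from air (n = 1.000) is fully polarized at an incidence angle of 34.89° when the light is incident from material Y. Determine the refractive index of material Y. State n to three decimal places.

n ≈ 1.434

At Brewster's angle, tan θ_B = n₂/n₁ with n₁ on the incident side (material Y) and n₂ on the transmitted side (air).
n₁ = n₂ / tan θ_B = 1.000 / tan 34.89° = 1.434.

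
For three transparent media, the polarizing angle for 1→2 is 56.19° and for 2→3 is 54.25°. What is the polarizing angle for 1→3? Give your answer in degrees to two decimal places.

Each Brewster angle gives a ratio: n₂/n₁ = tan 56.19° = 1.4932, n₃/n₂ = tan 54.25° = 1.3891.
n₃/n₁ = 2.0742. Then tan θ_B(1→3) = n₃/n₁, so θ_B(1→3) = arctan(2.0742) = 64.26°.

θ_B ≈ 64.26°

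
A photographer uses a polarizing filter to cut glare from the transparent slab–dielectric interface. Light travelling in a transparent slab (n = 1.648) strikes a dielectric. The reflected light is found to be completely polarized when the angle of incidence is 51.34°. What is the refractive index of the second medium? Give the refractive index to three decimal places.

n ≈ 2.060

Brewster's law: tan θ_B = n₂/n₁ (light incident in a transparent slab, refracted into a dielectric).
n₂ = n₁ tan θ_B = 1.648 × tan 51.34° = 2.060.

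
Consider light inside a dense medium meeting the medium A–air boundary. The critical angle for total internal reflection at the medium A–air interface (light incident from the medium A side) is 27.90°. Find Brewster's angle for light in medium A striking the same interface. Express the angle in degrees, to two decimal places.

n₂/n₁ = sin θ_c = sin 27.90° = 0.4679.
tan θ_B equals the same ratio, so θ_B = arctan(0.4679) = 25.08°.

θ_B ≈ 25.08°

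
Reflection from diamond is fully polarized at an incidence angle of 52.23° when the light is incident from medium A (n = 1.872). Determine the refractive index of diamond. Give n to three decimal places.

n ≈ 2.416

Brewster's law: tan θ_B = n₂/n₁ (light incident in medium A, refracted into diamond).
n₂ = n₁ tan θ_B = 1.872 × tan 52.23° = 2.416.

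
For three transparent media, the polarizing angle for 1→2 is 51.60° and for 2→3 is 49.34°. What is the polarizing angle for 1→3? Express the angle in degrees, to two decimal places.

tan θ_B(1→2) = n₂/n₁ = tan 51.60° = 1.2617.
tan θ_B(2→3) = n₃/n₂ = tan 49.34° = 1.1643.
n₃/n₁ = 1.4689. Then tan θ_B(1→3) = n₃/n₁, so θ_B(1→3) = arctan(1.4689) = 55.75°.

θ_B ≈ 55.75°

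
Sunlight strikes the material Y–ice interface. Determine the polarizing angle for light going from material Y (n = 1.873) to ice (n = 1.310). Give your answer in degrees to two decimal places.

θ_B ≈ 34.97°

tan θ_B = n₂/n₁ = 1.310/1.873 = 0.6994.
So θ_B = arctan 0.6994 = 34.97°.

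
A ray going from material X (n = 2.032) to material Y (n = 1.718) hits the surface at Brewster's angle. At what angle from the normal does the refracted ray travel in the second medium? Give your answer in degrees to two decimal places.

θ_B = arctan(n₂/n₁) = arctan(1.718/2.032) = 40.21°.
The refracted ray is perpendicular to the reflected ray, so θ_t = 90° − θ_B = 49.79°.

θ_t ≈ 49.79°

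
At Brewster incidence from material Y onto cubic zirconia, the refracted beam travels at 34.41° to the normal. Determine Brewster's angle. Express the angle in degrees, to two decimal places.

θ_B ≈ 55.59°

At Brewster's angle the reflected and refracted rays are perpendicular, so θ_B + θ_t = 90°.
So θ_B = 90° − θ_t = 90° − 34.41° = 55.59°.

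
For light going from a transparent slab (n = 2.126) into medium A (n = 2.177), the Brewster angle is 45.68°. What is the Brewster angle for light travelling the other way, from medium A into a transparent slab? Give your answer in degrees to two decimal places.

tan θ_B' = n₁/n₂ = 1/tan θ_B, so θ_B' = 90° − θ_B.
θ_B' = 90° − 45.68° = 44.32°.

θ_B' ≈ 44.32°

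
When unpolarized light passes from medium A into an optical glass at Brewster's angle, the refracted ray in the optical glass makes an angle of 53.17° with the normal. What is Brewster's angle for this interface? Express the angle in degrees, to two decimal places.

θ_B ≈ 36.83°

Since the reflected and refracted rays are at right angles at the polarizing angle, θ_B + θ_t = 90°.
θ_B = 90° − 53.17° = 36.83°.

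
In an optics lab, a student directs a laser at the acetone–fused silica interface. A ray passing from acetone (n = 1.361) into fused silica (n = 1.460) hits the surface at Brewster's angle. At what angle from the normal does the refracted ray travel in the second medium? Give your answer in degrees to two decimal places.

θ_t ≈ 42.99°

First find Brewster's angle: tan θ_B = 1.460/1.361 = 1.0727, giving θ_B = 47.01°.
The refracted ray is perpendicular to the reflected ray, so θ_t = 90° − θ_B = 42.99°.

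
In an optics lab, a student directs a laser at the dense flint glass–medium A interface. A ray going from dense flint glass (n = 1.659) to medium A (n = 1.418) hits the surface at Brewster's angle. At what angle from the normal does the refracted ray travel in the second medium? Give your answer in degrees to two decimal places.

θ_t ≈ 49.48°

First find Brewster's angle: tan θ_B = 1.418/1.659 = 0.8547, giving θ_B = 40.52°.
The refracted ray is perpendicular to the reflected ray, so θ_t = 90° − θ_B = 49.48°.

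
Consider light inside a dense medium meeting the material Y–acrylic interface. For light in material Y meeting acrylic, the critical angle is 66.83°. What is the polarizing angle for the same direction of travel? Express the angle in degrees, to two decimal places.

n₂/n₁ = sin θ_c = sin 66.83° = 0.9193.
tan θ_B equals the same ratio, so θ_B = arctan(0.9193) = 42.59°.

θ_B ≈ 42.59°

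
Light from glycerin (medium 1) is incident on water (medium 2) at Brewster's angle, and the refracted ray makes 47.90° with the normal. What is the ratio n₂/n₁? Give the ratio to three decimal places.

At Brewster incidence θ_B = 90° − θ_t = 90° − 47.90° = 42.10°.
Then n₂/n₁ = tan θ_B = tan 42.10° = 0.904.

n₂/n₁ ≈ 0.904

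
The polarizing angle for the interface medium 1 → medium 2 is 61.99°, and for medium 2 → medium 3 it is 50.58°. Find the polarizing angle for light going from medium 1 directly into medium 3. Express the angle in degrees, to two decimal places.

θ_B ≈ 66.38°

Each Brewster angle gives a ratio: n₂/n₁ = tan 61.99° = 1.8799, n₃/n₂ = tan 50.58° = 1.2166.
So n₃/n₁ = (n₂/n₁)(n₃/n₂) = 1.8799 × 1.2166 = 2.2870.
θ_B(1→3) = arctan(2.2870) = 66.38°.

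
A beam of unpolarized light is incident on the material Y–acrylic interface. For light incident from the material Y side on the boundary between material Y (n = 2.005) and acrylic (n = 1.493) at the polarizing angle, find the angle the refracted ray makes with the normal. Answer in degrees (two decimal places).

θ_t ≈ 53.33°

tan θ_B = n₂/n₁ = 1.493/2.005 = 0.7446, so θ_B = 36.67°.
At Brewster's angle the reflected and refracted rays are perpendicular, so θ_t = 90° − θ_B = 90° − 36.67° = 53.33°.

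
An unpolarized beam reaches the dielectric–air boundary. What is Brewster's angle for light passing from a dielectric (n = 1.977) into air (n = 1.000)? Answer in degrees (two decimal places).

θ_B ≈ 26.83°

At Brewster's angle the reflected and refracted rays are perpendicular, which with Snell's law gives tan θ_B = n₂/n₁.
Here n₂/n₁ = 1.000/1.977 = 0.5058, and Brewster's law gives tan θ_B = n₂/n₁.
So θ_B = arctan 0.5058 = 26.83°.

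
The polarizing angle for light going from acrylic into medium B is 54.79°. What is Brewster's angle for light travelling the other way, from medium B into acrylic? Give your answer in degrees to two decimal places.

θ_B' ≈ 35.21°

The two Brewster angles are complementary: θ_B' = 90° − θ_B = 90° − 54.79° = 35.21°.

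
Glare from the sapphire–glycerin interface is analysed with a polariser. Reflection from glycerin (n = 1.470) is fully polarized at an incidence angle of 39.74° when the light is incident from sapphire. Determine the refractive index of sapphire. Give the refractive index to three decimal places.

n ≈ 1.768

Full polarization of the reflected beam means tan θ_B = n₂/n₁, where n₁ is the incident medium (sapphire).
n₁ = n₂ / tan θ_B = 1.470 / tan 39.74° = 1.768.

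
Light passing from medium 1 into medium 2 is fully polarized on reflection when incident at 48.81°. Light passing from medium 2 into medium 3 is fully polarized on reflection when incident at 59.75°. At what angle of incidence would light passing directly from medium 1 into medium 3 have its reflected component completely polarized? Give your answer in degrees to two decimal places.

θ_B ≈ 62.96°

tan θ_B(1→2) = n₂/n₁ = tan 48.81° = 1.1427.
tan θ_B(2→3) = n₃/n₂ = tan 59.75° = 1.7147.
n₃/n₁ = 1.9594. Then tan θ_B(1→3) = n₃/n₁, so θ_B(1→3) = arctan(1.9594) = 62.96°.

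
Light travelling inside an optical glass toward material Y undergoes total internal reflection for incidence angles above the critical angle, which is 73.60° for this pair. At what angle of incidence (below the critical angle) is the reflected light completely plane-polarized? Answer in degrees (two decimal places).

θ_B ≈ 43.81°

At the critical angle sin θ_c = n₂/n₁, giving n₂/n₁ = sin 73.60° = 0.9593.
Then tan θ_B = n₂/n₁ = 0.9593, so θ_B = arctan 0.9593 = 43.81°.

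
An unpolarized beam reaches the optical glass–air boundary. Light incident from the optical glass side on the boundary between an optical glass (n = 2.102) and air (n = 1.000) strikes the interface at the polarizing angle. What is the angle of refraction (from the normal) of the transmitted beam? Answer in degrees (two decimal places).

θ_t ≈ 64.56°

θ_B = arctan(n₂/n₁) = arctan(1.000/2.102) = 25.44°.
The refracted ray is perpendicular to the reflected ray, so θ_t = 90° − θ_B = 64.56°.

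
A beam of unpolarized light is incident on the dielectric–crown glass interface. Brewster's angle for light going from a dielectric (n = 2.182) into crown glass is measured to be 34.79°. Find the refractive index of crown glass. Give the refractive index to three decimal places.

Full polarization of the reflected beam means tan θ_B = n₂/n₁, where n₁ is the incident medium (a dielectric).
n₂ = n₁ tan θ_B = 2.182 × tan 34.79° = 1.516.

n ≈ 1.516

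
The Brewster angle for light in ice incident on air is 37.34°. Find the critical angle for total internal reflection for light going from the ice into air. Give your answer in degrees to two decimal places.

θ_c ≈ 49.72°

tan θ_B = n₂/n₁ = tan 37.34° = 0.7629.
Total internal reflection: sin θ_c = n₂/n₁ = 0.7629.
θ_c = arcsin(0.7629) = 49.72°.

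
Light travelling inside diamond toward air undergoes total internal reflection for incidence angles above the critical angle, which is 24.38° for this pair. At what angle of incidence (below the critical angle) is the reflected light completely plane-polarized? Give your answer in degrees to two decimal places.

sin θ_c = n₂/n₁, so n₂/n₁ = sin 24.38° = 0.4128.
Brewster: tan θ_B = n₂/n₁ = 0.4128.
θ_B = arctan(0.4128) = 22.43°.

θ_B ≈ 22.43°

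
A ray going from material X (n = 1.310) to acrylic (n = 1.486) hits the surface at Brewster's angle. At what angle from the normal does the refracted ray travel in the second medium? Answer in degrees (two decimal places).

tan θ_B = n₂/n₁ = 1.486/1.310 = 1.1344, so θ_B = 48.60°.
At Brewster's angle the reflected and refracted rays are perpendicular, so θ_t = 90° − θ_B = 90° − 48.60° = 41.40°.

θ_t ≈ 41.40°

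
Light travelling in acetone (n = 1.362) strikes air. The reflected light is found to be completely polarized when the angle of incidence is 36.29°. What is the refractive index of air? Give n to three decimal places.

n ≈ 1.000

At the Brewster angle, tan θ_B = n₂/n₁ with n₁ on the incident side (acetone) and n₂ on the transmitted side (air).
n₂ = n₁ tan θ_B = 1.362 × tan 36.29° = 1.000.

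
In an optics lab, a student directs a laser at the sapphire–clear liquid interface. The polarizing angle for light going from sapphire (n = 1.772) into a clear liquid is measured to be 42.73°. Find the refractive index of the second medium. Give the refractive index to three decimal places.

n ≈ 1.637

Full polarization of the reflected beam means tan θ_B = n₂/n₁, where n₁ is the incident medium (sapphire).
n₂ = n₁ tan θ_B = 1.772 × tan 42.73° = 1.637.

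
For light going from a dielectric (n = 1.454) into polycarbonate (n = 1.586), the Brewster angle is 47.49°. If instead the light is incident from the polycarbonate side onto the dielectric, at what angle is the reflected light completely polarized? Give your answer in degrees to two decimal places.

θ_B' ≈ 42.51°

Reversing the direction swaps n₁ and n₂, so tan θ_B' = 1/tan θ_B and θ_B' = 90° − θ_B.
Hence θ_B' = 90° − 47.49° = 42.51°.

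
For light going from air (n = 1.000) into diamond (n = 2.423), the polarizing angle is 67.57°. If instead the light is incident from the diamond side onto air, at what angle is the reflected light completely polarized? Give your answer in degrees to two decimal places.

The two Brewster angles are complementary: θ_B' = 90° − θ_B = 90° − 67.57° = 22.43°.

θ_B' ≈ 22.43°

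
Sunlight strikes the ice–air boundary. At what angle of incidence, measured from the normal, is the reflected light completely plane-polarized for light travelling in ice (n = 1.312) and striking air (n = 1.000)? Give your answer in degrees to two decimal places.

Here n₂/n₁ = 1.000/1.312 = 0.7622, and Brewster's law gives tan θ_B = n₂/n₁.
So θ_B = arctan 0.7622 = 37.31°.

θ_B ≈ 37.31°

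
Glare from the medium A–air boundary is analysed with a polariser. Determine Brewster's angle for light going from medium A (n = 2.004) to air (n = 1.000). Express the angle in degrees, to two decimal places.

θ_B ≈ 26.52°

At Brewster's angle the reflected and refracted rays are perpendicular, which with Snell's law gives tan θ_B = n₂/n₁.
Here n₂/n₁ = 1.000/2.004 = 0.4990, and Brewster's law gives tan θ_B = n₂/n₁. Taking the arctangent, θ_B = 26.52°.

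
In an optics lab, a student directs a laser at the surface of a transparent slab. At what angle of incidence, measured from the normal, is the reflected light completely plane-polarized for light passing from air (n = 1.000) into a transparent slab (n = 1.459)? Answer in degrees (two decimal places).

θ_B ≈ 55.57°

Here n₂/n₁ = 1.459/1.000 = 1.4590, and Brewster's law gives tan θ_B = n₂/n₁.
So θ_B = arctan 1.4590 = 55.57°.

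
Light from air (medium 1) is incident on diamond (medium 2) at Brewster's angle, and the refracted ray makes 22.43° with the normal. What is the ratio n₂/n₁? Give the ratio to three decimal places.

n₂/n₁ ≈ 2.423

θ_B + θ_t = 90°, so θ_B = 90° − 22.43° = 67.57°.
Then n₂/n₁ = tan θ_B = tan 67.57° = 2.423.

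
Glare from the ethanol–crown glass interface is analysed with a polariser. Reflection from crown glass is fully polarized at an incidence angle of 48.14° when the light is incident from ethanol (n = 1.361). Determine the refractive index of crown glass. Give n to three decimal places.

Brewster's law: tan θ_B = n₂/n₁ (light incident in ethanol, refracted into crown glass).
n₂ = n₁ tan θ_B = 1.361 × tan 48.14° = 1.519.

n ≈ 1.519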